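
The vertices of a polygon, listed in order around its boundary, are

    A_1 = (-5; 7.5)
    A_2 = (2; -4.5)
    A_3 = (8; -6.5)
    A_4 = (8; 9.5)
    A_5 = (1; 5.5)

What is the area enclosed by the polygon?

Apply the shoelace formula: 2A = Σ (x_i·y_{i+1} − x_{i+1}·y_i), indices taken mod 5.
Cross-terms: 7.5, 23, 128, 34.5, 35  ⇒  Σ = 228
Area = |Σ|/2 = 114.

114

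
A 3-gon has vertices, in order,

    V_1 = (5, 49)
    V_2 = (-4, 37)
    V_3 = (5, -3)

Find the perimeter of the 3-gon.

108

|V_1V_2| = √((-9)² + (-12)²) = √225 = 15
|V_2V_3| = √((9)² + (-40)²) = √1681 = 41
|V_3V_1| = √((0)² + (52)²) = √2704 = 52
Perimeter = 15 + 41 + 52 = 108.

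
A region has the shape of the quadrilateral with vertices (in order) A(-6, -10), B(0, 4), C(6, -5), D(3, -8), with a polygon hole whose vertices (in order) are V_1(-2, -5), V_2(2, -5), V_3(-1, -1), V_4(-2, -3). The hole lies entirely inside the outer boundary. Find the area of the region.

70.5

Outer boundary:
Σ = (-24) + (-24) + (-33) + (-78) = -159
Area = |Σ|/2 = 79.5.
Hole:
Σ = (20) + (-7) + (1) + (4) = 18
Area = |Σ|/2 = 9.
Net area = 79.5 − 9 = 70.5.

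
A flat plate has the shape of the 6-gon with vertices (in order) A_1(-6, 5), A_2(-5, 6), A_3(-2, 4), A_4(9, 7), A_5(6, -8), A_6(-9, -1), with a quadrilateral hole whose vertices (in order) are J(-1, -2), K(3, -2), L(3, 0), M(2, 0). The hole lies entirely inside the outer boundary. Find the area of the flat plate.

Outer boundary:
Σ = (-11) + (-8) + (-50) + (-114) + (-78) + (-51) = -312
Area = |Σ|/2 = 156.
Hole:
Apply the surveyor's formula: 2A = Σ (x_i·y_{i+1} − x_{i+1}·y_i), indices taken mod 4.
J→K: (-1)(-2) − (3)(-2) = 8
K→L: (3)(0) − (3)(-2) = 6
L→M: (3)(0) − (2)(0) = 0
M→J: (2)(-2) − (-1)(0) = -4
Σ = 10
Area = |Σ|/2 = 5.
Net area = 156 − 5 = 151.

151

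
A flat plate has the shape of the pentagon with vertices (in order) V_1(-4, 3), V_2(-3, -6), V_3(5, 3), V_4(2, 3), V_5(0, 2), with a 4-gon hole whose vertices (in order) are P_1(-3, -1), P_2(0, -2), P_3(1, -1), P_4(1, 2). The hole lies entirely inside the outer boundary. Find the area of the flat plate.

29.5

Outer boundary:
Apply the surveyor's formula: 2A = Σ (x_i·y_{i+1} − x_{i+1}·y_i), indices taken mod 5.
Cross-terms: 33, 21, 9, 4, 8  ⇒  Σ = 75
Area = |Σ|/2 = 37.5.
Hole:
Apply the shoelace (surveyor's) formula: 2A = Σ (x_i·y_{i+1} − x_{i+1}·y_i), indices taken mod 4.
Σ = (6) + (2) + (3) + (5) = 16
Area = |Σ|/2 = 8.
Net area = 37.5 − 8 = 29.5.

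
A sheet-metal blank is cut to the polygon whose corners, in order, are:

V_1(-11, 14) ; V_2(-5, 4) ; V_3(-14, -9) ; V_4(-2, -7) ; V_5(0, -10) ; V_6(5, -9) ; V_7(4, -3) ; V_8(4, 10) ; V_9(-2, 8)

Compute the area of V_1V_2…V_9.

Σ = (26) + (101) + (80) + (20) + (50) + (21) + (52) + (52) + (60) = 462
Area = |Σ|/2 = 231.

231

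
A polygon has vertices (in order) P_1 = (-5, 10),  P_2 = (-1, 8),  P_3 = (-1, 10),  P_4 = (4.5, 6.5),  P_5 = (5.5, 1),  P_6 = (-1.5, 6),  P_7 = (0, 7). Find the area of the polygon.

27.875

Apply the shoelace formula: 2A = Σ (x_i·y_{i+1} − x_{i+1}·y_i), indices taken mod 7.
Σ = (-30) + (-2) + (-51.5) + (-31.25) + (34.5) + (-10.5) + (35) = -55.75
Area = |Σ|/2 = 27.875.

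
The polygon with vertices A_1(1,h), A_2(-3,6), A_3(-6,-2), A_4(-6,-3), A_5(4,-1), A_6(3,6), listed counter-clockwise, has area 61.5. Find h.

Write out the shoelace sum; only the two edges meeting at A_1 involve h:
2·Area = [(3·h − 1·6) + (1·6 − (-3)·h)] + 93
       = 6·h + 93 = 123
⇒ h = 5.

5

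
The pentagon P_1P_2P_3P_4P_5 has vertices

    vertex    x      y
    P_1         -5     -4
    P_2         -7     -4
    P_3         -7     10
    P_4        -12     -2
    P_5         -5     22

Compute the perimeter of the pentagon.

80

|P_1P_2| = √((-2)² + (0)²) = √4 = 2
|P_2P_3| = √((0)² + (14)²) = √196 = 14
|P_3P_4| = √((-5)² + (-12)²) = √169 = 13
|P_4P_5| = √((7)² + (24)²) = √625 = 25
|P_5P_1| = √((0)² + (-26)²) = √676 = 26
Perimeter = 2 + 14 + 13 + 25 + 26 = 80.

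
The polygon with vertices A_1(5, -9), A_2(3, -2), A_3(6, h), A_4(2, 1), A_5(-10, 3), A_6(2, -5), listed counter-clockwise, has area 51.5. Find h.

The doubled signed area Σ (x_i y_{i+1} − x_{i+1} y_i) is linear in h.
With h=0 it equals 102; the coefficient of h is 1 (from the two edges through A_3).
So 1·h + 102 = 2·51.5 = 103 ⇒ h = 1.

1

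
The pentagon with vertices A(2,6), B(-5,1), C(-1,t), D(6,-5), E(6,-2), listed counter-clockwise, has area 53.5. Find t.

-1

Write out the shoelace sum; only the two edges meeting at C involve t:
2·Area = [((-5)·t − (-1)·1) + ((-1)·(-5) − 6·t)] + 90
       = -11·t + 96 = 107
⇒ t = -1.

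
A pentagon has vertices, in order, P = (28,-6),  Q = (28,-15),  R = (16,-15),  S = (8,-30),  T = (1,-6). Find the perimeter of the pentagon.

90

|PQ| = √((0)² + (-9)²) = √81 = 9
|QR| = √((-12)² + (0)²) = √144 = 12
|RS| = √((-8)² + (-15)²) = √289 = 17
|ST| = √((-7)² + (24)²) = √625 = 25
|TP| = √((27)² + (0)²) = √729 = 27
Perimeter = 9 + 12 + 17 + 25 + 27 = 90.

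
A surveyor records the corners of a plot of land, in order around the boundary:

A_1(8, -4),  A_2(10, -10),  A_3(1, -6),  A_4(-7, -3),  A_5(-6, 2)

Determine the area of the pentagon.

Apply the shoelace formula: 2A = Σ (x_i·y_{i+1} − x_{i+1}·y_i), indices taken mod 5.
A_1→A_2: (8)(-10) − (10)(-4) = -40
A_2→A_3: (10)(-6) − (1)(-10) = -50
A_3→A_4: (1)(-3) − (-7)(-6) = -45
A_4→A_5: (-7)(2) − (-6)(-3) = -32
A_5→A_1: (-6)(-4) − (8)(2) = 8
Σ = -159
Area = |Σ|/2 = 79.5.

79.5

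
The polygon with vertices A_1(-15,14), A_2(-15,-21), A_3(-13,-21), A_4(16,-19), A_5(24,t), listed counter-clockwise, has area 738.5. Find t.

-15

The doubled signed area Σ (x_i y_{i+1} − x_{i+1} y_i) is linear in t.
With t=0 it equals 1942; the coefficient of t is 31 (from the two edges through A_5).
So 31·t + 1942 = 2·738.5 = 1477 ⇒ t = -15.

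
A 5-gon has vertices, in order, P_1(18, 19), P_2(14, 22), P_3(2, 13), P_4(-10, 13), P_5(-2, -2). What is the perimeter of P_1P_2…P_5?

|P_1P_2| = √((-4)² + (3)²) = √25 = 5
|P_2P_3| = √((-12)² + (-9)²) = √225 = 15
|P_3P_4| = √((-12)² + (0)²) = √144 = 12
|P_4P_5| = √((8)² + (-15)²) = √289 = 17
|P_5P_1| = √((20)² + (21)²) = √841 = 29
Perimeter = 5 + 15 + 12 + 17 + 29 = 78.

78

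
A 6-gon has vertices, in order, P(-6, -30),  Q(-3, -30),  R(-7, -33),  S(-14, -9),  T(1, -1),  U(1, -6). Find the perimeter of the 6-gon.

80

|PQ| = √((3)² + (0)²) = √9 = 3
|QR| = √((-4)² + (-3)²) = √25 = 5
|RS| = √((-7)² + (24)²) = √625 = 25
|ST| = √((15)² + (8)²) = √289 = 17
|TU| = √((0)² + (-5)²) = √25 = 5
|UP| = √((-7)² + (-24)²) = √625 = 25
Perimeter = 3 + 5 + 25 + 17 + 5 + 25 = 80.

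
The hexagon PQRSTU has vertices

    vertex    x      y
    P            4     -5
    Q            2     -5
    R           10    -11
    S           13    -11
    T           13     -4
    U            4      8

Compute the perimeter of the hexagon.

|PQ| = √((-2)² + (0)²) = √4 = 2
|QR| = √((8)² + (-6)²) = √100 = 10
|RS| = √((3)² + (0)²) = √9 = 3
|ST| = √((0)² + (7)²) = √49 = 7
|TU| = √((-9)² + (12)²) = √225 = 15
|UP| = √((0)² + (-13)²) = √169 = 13
Perimeter = 2 + 10 + 3 + 7 + 15 + 13 = 50.

50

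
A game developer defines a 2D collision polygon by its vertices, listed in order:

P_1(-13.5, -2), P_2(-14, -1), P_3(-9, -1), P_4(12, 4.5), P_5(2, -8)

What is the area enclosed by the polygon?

127.5

Apply the surveyor's formula: 2A = Σ (x_i·y_{i+1} − x_{i+1}·y_i), indices taken mod 5.
P_1→P_2: (-13.5)(-1) − (-14)(-2) = -14.5
P_2→P_3: (-14)(-1) − (-9)(-1) = 5
P_3→P_4: (-9)(4.5) − (12)(-1) = -28.5
P_4→P_5: (12)(-8) − (2)(4.5) = -105
P_5→P_1: (2)(-2) − (-13.5)(-8) = -112
Σ = -255
Area = |Σ|/2 = 127.5.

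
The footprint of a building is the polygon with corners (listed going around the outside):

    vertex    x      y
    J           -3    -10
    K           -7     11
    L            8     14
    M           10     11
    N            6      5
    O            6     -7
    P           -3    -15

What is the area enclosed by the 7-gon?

J→K: (-3)(11) − (-7)(-10) = -103
K→L: (-7)(14) − (8)(11) = -186
L→M: (8)(11) − (10)(14) = -52
M→N: (10)(5) − (6)(11) = -16
N→O: (6)(-7) − (6)(5) = -72
O→P: (6)(-15) − (-3)(-7) = -111
P→J: (-3)(-10) − (-3)(-15) = -15
Σ = -555
Area = |Σ|/2 = 277.5.

277.5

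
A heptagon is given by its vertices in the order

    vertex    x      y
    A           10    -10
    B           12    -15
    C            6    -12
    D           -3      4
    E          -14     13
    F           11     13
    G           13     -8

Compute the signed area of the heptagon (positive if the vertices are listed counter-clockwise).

-355.5

Apply the shoelace formula: 2A = Σ (x_i·y_{i+1} − x_{i+1}·y_i), indices taken mod 7.
Σ = (-30) + (-54) + (-12) + (17) + (-325) + (-257) + (-50) = -711
Signed area = Σ/2 = -355.5 (negative ⇒ clockwise traversal).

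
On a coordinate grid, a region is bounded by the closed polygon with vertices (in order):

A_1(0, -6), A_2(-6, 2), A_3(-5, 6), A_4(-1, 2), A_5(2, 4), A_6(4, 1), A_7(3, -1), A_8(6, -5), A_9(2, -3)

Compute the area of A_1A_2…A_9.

Σ = (-36) + (-26) + (-4) + (-8) + (-14) + (-7) + (-9) + (-8) + (-12) = -124
Area = |Σ|/2 = 62.

62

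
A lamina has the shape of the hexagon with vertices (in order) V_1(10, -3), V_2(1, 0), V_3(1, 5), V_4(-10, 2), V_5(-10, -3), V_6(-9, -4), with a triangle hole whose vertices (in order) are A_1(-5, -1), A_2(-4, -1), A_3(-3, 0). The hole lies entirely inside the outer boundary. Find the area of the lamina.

94.5

Outer boundary:
V_1→V_2: (10)(0) − (1)(-3) = 3
V_2→V_3: (1)(5) − (1)(0) = 5
V_3→V_4: (1)(2) − (-10)(5) = 52
V_4→V_5: (-10)(-3) − (-10)(2) = 50
V_5→V_6: (-10)(-4) − (-9)(-3) = 13
V_6→V_1: (-9)(-3) − (10)(-4) = 67
Σ = 190
Area = |Σ|/2 = 95.
Hole:
Apply the surveyor's formula: 2A = Σ (x_i·y_{i+1} − x_{i+1}·y_i), indices taken mod 3.
A_1→A_2: (-5)(-1) − (-4)(-1) = 1
A_2→A_3: (-4)(0) − (-3)(-1) = -3
A_3→A_1: (-3)(-1) − (-5)(0) = 3
Σ = 1
Area = |Σ|/2 = 0.5.
Net area = 95 − 0.5 = 94.5.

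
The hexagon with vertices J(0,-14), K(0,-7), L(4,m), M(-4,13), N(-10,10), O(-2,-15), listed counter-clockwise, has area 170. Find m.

-7

The doubled signed area Σ (x_i y_{i+1} − x_{i+1} y_i) is linear in m.
With m=0 it equals 368; the coefficient of m is 4 (from the two edges through L).
So 4·m + 368 = 2·170 = 340 ⇒ m = -7.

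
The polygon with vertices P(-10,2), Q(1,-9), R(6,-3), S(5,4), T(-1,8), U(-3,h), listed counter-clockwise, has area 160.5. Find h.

Write out the shoelace sum; only the two edges meeting at U involve h:
2·Area = [((-1)·h − (-3)·8) + ((-3)·2 − (-10)·h)] + 222
       = 9·h + 240 = 321
⇒ h = 9.

9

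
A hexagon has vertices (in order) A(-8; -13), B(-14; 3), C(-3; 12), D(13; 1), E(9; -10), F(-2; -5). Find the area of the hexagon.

A→B: (-8)(3) − (-14)(-13) = -206
B→C: (-14)(12) − (-3)(3) = -159
C→D: (-3)(1) − (13)(12) = -159
D→E: (13)(-10) − (9)(1) = -139
E→F: (9)(-5) − (-2)(-10) = -65
F→A: (-2)(-13) − (-8)(-5) = -14
Σ = -742
Area = |Σ|/2 = 371.

371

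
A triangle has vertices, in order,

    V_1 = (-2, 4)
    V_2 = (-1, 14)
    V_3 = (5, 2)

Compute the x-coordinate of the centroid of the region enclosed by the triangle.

Apply the shoelace (surveyor's) formula. First the cross-terms c_i = x_i·y_{i+1} − x_{i+1}·y_i:
  -24, -72, 24  ⇒  2A = -72, A = -36.
Then Σ (x_i + x_{i+1})·c_i = -144, so x̄ = -144 / (6·(-36)) = 2/3.

2/3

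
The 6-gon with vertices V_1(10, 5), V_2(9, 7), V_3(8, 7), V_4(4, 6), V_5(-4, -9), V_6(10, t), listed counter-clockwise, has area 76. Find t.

2

The doubled signed area Σ (x_i y_{i+1} − x_{i+1} y_i) is linear in t.
With t=0 it equals 180; the coefficient of t is -14 (from the two edges through V_6).
So -14·t + 180 = 2·76 = 152 ⇒ t = 2.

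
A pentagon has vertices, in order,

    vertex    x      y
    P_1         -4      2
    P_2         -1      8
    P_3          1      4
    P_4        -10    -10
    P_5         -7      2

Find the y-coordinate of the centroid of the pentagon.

-2/9

Apply the shoelace formula. First the cross-terms c_i = x_i·y_{i+1} − x_{i+1}·y_i:
  -30, -12, 30, -90, -6  ⇒  2A = -108, A = -54.
Then Σ (y_i + y_{i+1})·c_i = 72, so ȳ = 72 / (6·(-54)) = -2/9.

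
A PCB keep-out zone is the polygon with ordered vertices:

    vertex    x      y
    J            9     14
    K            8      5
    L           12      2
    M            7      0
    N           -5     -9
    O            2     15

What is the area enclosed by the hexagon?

Apply the shoelace (surveyor's) formula: 2A = Σ (x_i·y_{i+1} − x_{i+1}·y_i), indices taken mod 6.
Cross-terms: -67, -44, -14, -63, -57, -107  ⇒  Σ = -352
Area = |Σ|/2 = 176.

176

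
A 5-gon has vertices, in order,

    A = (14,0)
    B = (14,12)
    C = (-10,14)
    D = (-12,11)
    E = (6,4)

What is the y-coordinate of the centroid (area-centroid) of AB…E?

2437/279

Apply the surveyor's formula. First the cross-terms c_i = x_i·y_{i+1} − x_{i+1}·y_i:
  168, 316, 58, -114, -56  ⇒  2A = 372, A = 186.
Then Σ (y_i + y_{i+1})·c_i = 9748, so ȳ = 9748 / (6·186) = 2437/279.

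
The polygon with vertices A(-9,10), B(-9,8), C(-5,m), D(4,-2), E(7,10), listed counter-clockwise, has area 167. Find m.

-4

Write out the shoelace sum; only the two edges meeting at C involve m:
2·Area = [((-9)·m − (-5)·8) + ((-5)·(-2) − 4·m)] + 232
       = -13·m + 282 = 334
⇒ m = -4.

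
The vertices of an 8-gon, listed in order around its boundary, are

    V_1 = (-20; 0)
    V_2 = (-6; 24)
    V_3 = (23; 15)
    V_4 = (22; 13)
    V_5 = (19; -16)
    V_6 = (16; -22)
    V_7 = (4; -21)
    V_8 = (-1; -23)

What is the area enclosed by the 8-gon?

1367.5

Apply the shoelace (surveyor's) formula: 2A = Σ (x_i·y_{i+1} − x_{i+1}·y_i), indices taken mod 8.
V_1→V_2: (-20)(24) − (-6)(0) = -480
V_2→V_3: (-6)(15) − (23)(24) = -642
V_3→V_4: (23)(13) − (22)(15) = -31
V_4→V_5: (22)(-16) − (19)(13) = -599
V_5→V_6: (19)(-22) − (16)(-16) = -162
V_6→V_7: (16)(-21) − (4)(-22) = -248
V_7→V_8: (4)(-23) − (-1)(-21) = -113
V_8→V_1: (-1)(0) − (-20)(-23) = -460
Σ = -2735
Area = |Σ|/2 = 1367.5.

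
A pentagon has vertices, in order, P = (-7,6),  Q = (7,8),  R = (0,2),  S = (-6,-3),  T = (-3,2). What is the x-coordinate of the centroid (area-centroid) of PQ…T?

Apply the surveyor's formula. First the cross-terms c_i = x_i·y_{i+1} − x_{i+1}·y_i:
  -98, 14, 12, -21, -4  ⇒  2A = -97, A = -48.5.
Then Σ (x_i + x_{i+1})·c_i = 255, so x̄ = 255 / (6·(-48.5)) = -85/97.

-85/97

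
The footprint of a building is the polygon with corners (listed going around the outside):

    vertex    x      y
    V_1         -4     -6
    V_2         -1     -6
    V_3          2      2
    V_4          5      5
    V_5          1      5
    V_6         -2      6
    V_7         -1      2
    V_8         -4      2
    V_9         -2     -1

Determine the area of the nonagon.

Apply the surveyor's formula: 2A = Σ (x_i·y_{i+1} − x_{i+1}·y_i), indices taken mod 9.
V_1→V_2: (-4)(-6) − (-1)(-6) = 18
V_2→V_3: (-1)(2) − (2)(-6) = 10
V_3→V_4: (2)(5) − (5)(2) = 0
V_4→V_5: (5)(5) − (1)(5) = 20
V_5→V_6: (1)(6) − (-2)(5) = 16
V_6→V_7: (-2)(2) − (-1)(6) = 2
V_7→V_8: (-1)(2) − (-4)(2) = 6
V_8→V_9: (-4)(-1) − (-2)(2) = 8
V_9→V_1: (-2)(-6) − (-4)(-1) = 8
Σ = 88
Area = |Σ|/2 = 44.

44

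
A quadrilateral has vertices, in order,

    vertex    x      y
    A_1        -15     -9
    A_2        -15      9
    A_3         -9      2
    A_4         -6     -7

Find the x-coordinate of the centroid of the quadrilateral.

-758/65

Apply the shoelace formula. First the cross-terms c_i = x_i·y_{i+1} − x_{i+1}·y_i:
  -270, 51, 75, -51  ⇒  2A = -195, A = -97.5.
Then Σ (x_i + x_{i+1})·c_i = 6822, so x̄ = 6822 / (6·(-97.5)) = -758/65.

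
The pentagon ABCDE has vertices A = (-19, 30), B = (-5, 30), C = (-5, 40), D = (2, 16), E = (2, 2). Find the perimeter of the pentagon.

|AB| = √((14)² + (0)²) = √196 = 14
|BC| = √((0)² + (10)²) = √100 = 10
|CD| = √((7)² + (-24)²) = √625 = 25
|DE| = √((0)² + (-14)²) = √196 = 14
|EA| = √((-21)² + (28)²) = √1225 = 35
Perimeter = 14 + 10 + 25 + 14 + 35 = 98.

98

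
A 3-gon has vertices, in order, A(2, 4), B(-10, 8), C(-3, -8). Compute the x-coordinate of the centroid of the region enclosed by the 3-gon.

-11/3

Apply the shoelace formula. First the cross-terms c_i = x_i·y_{i+1} − x_{i+1}·y_i:
  56, 104, 4  ⇒  2A = 164, A = 82.
Then Σ (x_i + x_{i+1})·c_i = -1804, so x̄ = -1804 / (6·82) = -11/3.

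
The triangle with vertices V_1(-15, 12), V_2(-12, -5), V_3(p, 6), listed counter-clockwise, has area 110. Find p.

The doubled signed area Σ (x_i y_{i+1} − x_{i+1} y_i) is linear in p.
With p=0 it equals 237; the coefficient of p is 17 (from the two edges through V_3).
So 17·p + 237 = 2·110 = 220 ⇒ p = -1.

-1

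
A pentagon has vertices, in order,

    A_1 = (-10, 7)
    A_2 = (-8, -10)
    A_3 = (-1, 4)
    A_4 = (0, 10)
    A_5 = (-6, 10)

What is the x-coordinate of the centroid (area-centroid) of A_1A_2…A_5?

-206/37

Apply the shoelace formula. First the cross-terms c_i = x_i·y_{i+1} − x_{i+1}·y_i:
  156, -42, -10, 60, 58  ⇒  2A = 222, A = 111.
Then Σ (x_i + x_{i+1})·c_i = -3708, so x̄ = -3708 / (6·111) = -206/37.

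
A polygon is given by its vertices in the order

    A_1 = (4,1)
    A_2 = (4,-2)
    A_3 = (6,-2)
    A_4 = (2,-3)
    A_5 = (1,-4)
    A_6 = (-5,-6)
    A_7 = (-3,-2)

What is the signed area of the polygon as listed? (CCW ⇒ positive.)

Apply Gauss's area formula: 2A = Σ (x_i·y_{i+1} − x_{i+1}·y_i), indices taken mod 7.
Σ = (-12) + (4) + (-14) + (-5) + (-26) + (-8) + (5) = -56
Signed area = Σ/2 = -28 (negative ⇒ clockwise traversal).

-28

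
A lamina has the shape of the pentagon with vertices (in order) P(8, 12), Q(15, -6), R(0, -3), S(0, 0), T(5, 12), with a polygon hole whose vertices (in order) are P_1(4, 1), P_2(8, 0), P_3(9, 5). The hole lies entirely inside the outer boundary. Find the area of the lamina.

Outer boundary:
Σ = (-228) + (-45) + (0) + (0) + (-36) = -309
Area = |Σ|/2 = 154.5.
Hole:
Apply the shoelace (surveyor's) formula: 2A = Σ (x_i·y_{i+1} − x_{i+1}·y_i), indices taken mod 3.
P_1→P_2: (4)(0) − (8)(1) = -8
P_2→P_3: (8)(5) − (9)(0) = 40
P_3→P_1: (9)(1) − (4)(5) = -11
Σ = 21
Area = |Σ|/2 = 10.5.
Net area = 154.5 − 10.5 = 144.

144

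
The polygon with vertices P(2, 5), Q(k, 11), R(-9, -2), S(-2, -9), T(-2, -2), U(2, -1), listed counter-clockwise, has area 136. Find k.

-10

The doubled signed area Σ (x_i y_{i+1} − x_{i+1} y_i) is linear in k.
With k=0 it equals 202; the coefficient of k is -7 (from the two edges through Q).
So -7·k + 202 = 2·136 = 272 ⇒ k = -10.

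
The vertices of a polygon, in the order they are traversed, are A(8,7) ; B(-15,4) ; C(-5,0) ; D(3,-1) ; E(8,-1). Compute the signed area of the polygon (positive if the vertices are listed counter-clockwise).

Apply the shoelace formula: 2A = Σ (x_i·y_{i+1} − x_{i+1}·y_i), indices taken mod 5.
A→B: (8)(4) − (-15)(7) = 137
B→C: (-15)(0) − (-5)(4) = 20
C→D: (-5)(-1) − (3)(0) = 5
D→E: (3)(-1) − (8)(-1) = 5
E→A: (8)(7) − (8)(-1) = 64
Σ = 231
Signed area = Σ/2 = 115.5 (positive ⇒ counter-clockwise traversal).

115.5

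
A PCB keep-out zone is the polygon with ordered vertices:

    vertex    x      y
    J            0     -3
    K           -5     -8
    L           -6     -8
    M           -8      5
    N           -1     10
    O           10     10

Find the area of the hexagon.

Apply the shoelace (surveyor's) formula: 2A = Σ (x_i·y_{i+1} − x_{i+1}·y_i), indices taken mod 6.
J→K: (0)(-8) − (-5)(-3) = -15
K→L: (-5)(-8) − (-6)(-8) = -8
L→M: (-6)(5) − (-8)(-8) = -94
M→N: (-8)(10) − (-1)(5) = -75
N→O: (-1)(10) − (10)(10) = -110
O→J: (10)(-3) − (0)(10) = -30
Σ = -332
Area = |Σ|/2 = 166.

166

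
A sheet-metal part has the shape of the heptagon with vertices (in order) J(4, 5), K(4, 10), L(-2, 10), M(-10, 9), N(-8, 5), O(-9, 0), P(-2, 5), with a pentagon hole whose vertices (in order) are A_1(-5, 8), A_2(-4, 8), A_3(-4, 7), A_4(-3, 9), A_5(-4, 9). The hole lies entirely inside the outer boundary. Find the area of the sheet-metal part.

Outer boundary:
Apply Gauss's area formula: 2A = Σ (x_i·y_{i+1} − x_{i+1}·y_i), indices taken mod 7.
Σ = (20) + (60) + (82) + (22) + (45) + (-45) + (-30) = 154
Area = |Σ|/2 = 77.
Hole:
Σ = (-8) + (4) + (-15) + (9) + (13) = 3
Area = |Σ|/2 = 1.5.
Net area = 77 − 1.5 = 75.5.

75.5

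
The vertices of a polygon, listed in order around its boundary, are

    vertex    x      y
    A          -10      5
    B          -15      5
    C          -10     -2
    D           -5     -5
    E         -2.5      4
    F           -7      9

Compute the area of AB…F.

86.5

Cross-terms: 25, 80, 40, -32.5, 5.5, 55  ⇒  Σ = 173
Area = |Σ|/2 = 86.5.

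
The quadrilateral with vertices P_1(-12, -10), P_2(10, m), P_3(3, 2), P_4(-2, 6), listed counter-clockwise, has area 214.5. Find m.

Write out the shoelace sum; only the two edges meeting at P_2 involve m:
2·Area = [((-12)·m − 10·(-10)) + (10·2 − 3·m)] + 114
       = -15·m + 234 = 429
⇒ m = -13.

-13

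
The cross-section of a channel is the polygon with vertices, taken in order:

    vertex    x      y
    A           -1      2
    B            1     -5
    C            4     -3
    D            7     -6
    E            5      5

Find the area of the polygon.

Apply the shoelace formula: 2A = Σ (x_i·y_{i+1} − x_{i+1}·y_i), indices taken mod 5.
Σ = (3) + (17) + (-3) + (65) + (15) = 97
Area = |Σ|/2 = 48.5.

48.5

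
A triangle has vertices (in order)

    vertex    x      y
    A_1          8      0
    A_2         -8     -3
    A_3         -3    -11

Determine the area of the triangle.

71.5

Apply the shoelace (surveyor's) formula: 2A = Σ (x_i·y_{i+1} − x_{i+1}·y_i), indices taken mod 3.
A_1→A_2: (8)(-3) − (-8)(0) = -24
A_2→A_3: (-8)(-11) − (-3)(-3) = 79
A_3→A_1: (-3)(0) − (8)(-11) = 88
Σ = 143
Area = |Σ|/2 = 71.5.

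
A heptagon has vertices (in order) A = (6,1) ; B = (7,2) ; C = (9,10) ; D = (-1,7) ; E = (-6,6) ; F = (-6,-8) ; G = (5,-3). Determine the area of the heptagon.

Cross-terms: 5, 52, 73, 36, 84, 58, 23  ⇒  Σ = 331
Area = |Σ|/2 = 165.5.

165.5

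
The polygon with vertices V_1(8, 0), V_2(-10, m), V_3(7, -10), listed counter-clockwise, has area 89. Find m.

Write out the shoelace sum; only the two edges meeting at V_2 involve m:
2·Area = [(8·m − (-10)·0) + ((-10)·(-10) − 7·m)] + 80
       = 1·m + 180 = 178
⇒ m = -2.

-2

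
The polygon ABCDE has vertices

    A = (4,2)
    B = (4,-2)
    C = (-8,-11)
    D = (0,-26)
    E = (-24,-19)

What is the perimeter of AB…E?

96

|AB| = √((0)² + (-4)²) = √16 = 4
|BC| = √((-12)² + (-9)²) = √225 = 15
|CD| = √((8)² + (-15)²) = √289 = 17
|DE| = √((-24)² + (7)²) = √625 = 25
|EA| = √((28)² + (21)²) = √1225 = 35
Perimeter = 4 + 15 + 17 + 25 + 35 = 96.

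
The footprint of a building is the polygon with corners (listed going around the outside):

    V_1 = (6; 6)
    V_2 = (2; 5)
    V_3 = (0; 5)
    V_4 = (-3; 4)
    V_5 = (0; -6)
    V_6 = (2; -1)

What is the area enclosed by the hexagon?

45.5

Cross-terms: 18, 10, 15, 18, 12, 18  ⇒  Σ = 91
Area = |Σ|/2 = 45.5.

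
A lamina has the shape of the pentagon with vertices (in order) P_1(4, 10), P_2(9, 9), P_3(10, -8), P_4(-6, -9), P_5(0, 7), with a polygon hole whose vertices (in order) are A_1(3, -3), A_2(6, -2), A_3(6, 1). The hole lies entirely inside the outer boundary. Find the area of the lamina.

Outer boundary:
Σ = (-54) + (-162) + (-138) + (-42) + (-28) = -424
Area = |Σ|/2 = 212.
Hole:
Apply the shoelace formula: 2A = Σ (x_i·y_{i+1} − x_{i+1}·y_i), indices taken mod 3.
A_1→A_2: (3)(-2) − (6)(-3) = 12
A_2→A_3: (6)(1) − (6)(-2) = 18
A_3→A_1: (6)(-3) − (3)(1) = -21
Σ = 9
Area = |Σ|/2 = 4.5.
Net area = 212 − 4.5 = 207.5.

207.5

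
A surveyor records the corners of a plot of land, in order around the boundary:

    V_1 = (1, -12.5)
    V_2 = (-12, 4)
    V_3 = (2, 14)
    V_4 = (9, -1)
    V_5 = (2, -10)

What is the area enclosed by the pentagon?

276.5

Apply Gauss's area formula: 2A = Σ (x_i·y_{i+1} − x_{i+1}·y_i), indices taken mod 5.
Σ = (-146) + (-176) + (-128) + (-88) + (-15) = -553
Area = |Σ|/2 = 276.5.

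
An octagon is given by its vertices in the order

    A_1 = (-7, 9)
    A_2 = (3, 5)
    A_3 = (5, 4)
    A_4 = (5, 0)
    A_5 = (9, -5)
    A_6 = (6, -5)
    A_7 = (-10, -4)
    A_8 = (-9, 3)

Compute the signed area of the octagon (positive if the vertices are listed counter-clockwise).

Σ = (-62) + (-13) + (-20) + (-25) + (-15) + (-74) + (-66) + (-60) = -335
Signed area = Σ/2 = -167.5 (negative ⇒ clockwise traversal).

-167.5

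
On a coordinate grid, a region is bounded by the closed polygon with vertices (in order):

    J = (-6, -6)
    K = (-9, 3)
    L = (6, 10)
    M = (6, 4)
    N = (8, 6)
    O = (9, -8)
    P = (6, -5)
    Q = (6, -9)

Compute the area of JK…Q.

Apply Gauss's area formula: 2A = Σ (x_i·y_{i+1} − x_{i+1}·y_i), indices taken mod 8.
Cross-terms: -72, -108, -36, 4, -118, 3, -24, -90  ⇒  Σ = -441
Area = |Σ|/2 = 220.5.

220.5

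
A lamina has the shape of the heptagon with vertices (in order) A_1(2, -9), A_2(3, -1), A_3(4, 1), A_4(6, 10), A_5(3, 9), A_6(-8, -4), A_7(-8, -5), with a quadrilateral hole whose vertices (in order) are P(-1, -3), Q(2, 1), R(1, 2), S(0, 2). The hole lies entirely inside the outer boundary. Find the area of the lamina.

Outer boundary:
Apply Gauss's area formula: 2A = Σ (x_i·y_{i+1} − x_{i+1}·y_i), indices taken mod 7.
Σ = (25) + (7) + (34) + (24) + (60) + (8) + (82) = 240
Area = |Σ|/2 = 120.
Hole:
Apply the shoelace (surveyor's) formula: 2A = Σ (x_i·y_{i+1} − x_{i+1}·y_i), indices taken mod 4.
Cross-terms: 5, 3, 2, 2  ⇒  Σ = 12
Area = |Σ|/2 = 6.
Net area = 120 − 6 = 114.

114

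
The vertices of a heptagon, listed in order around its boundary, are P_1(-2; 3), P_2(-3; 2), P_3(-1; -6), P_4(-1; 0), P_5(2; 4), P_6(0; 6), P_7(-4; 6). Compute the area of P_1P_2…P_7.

Apply the shoelace (surveyor's) formula: 2A = Σ (x_i·y_{i+1} − x_{i+1}·y_i), indices taken mod 7.
Cross-terms: 5, 20, -6, -4, 12, 24, 0  ⇒  Σ = 51
Area = |Σ|/2 = 25.5.

25.5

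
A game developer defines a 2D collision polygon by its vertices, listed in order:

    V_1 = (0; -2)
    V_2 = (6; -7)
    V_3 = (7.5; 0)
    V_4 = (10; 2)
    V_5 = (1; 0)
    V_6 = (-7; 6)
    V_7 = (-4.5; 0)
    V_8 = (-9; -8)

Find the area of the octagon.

82.25

Apply the shoelace (surveyor's) formula: 2A = Σ (x_i·y_{i+1} − x_{i+1}·y_i), indices taken mod 8.
V_1→V_2: (0)(-7) − (6)(-2) = 12
V_2→V_3: (6)(0) − (7.5)(-7) = 52.5
V_3→V_4: (7.5)(2) − (10)(0) = 15
V_4→V_5: (10)(0) − (1)(2) = -2
V_5→V_6: (1)(6) − (-7)(0) = 6
V_6→V_7: (-7)(0) − (-4.5)(6) = 27
V_7→V_8: (-4.5)(-8) − (-9)(0) = 36
V_8→V_1: (-9)(-2) − (0)(-8) = 18
Σ = 164.5
Area = |Σ|/2 = 82.25.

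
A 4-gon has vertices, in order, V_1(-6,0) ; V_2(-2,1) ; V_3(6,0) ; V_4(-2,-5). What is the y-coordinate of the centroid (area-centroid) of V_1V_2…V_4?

Apply Gauss's area formula. First the cross-terms c_i = x_i·y_{i+1} − x_{i+1}·y_i:
  -6, -6, -30, -30  ⇒  2A = -72, A = -36.
Then Σ (y_i + y_{i+1})·c_i = 288, so ȳ = 288 / (6·(-36)) = -4/3.

-4/3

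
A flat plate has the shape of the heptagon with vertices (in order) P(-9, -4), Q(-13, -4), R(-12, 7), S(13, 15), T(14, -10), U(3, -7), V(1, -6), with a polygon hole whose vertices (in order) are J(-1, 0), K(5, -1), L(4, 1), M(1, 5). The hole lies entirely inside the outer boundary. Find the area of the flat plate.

Outer boundary:
P→Q: (-9)(-4) − (-13)(-4) = -16
Q→R: (-13)(7) − (-12)(-4) = -139
R→S: (-12)(15) − (13)(7) = -271
S→T: (13)(-10) − (14)(15) = -340
T→U: (14)(-7) − (3)(-10) = -68
U→V: (3)(-6) − (1)(-7) = -11
V→P: (1)(-4) − (-9)(-6) = -58
Σ = -903
Area = |Σ|/2 = 451.5.
Hole:
Apply the shoelace (surveyor's) formula: 2A = Σ (x_i·y_{i+1} − x_{i+1}·y_i), indices taken mod 4.
Cross-terms: 1, 9, 19, 5  ⇒  Σ = 34
Area = |Σ|/2 = 17.
Net area = 451.5 − 17 = 434.5.

434.5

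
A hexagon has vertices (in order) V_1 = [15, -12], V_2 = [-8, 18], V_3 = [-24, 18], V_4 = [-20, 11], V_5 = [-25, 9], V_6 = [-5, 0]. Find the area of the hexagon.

Apply the surveyor's formula: 2A = Σ (x_i·y_{i+1} − x_{i+1}·y_i), indices taken mod 6.
V_1→V_2: (15)(18) − (-8)(-12) = 174
V_2→V_3: (-8)(18) − (-24)(18) = 288
V_3→V_4: (-24)(11) − (-20)(18) = 96
V_4→V_5: (-20)(9) − (-25)(11) = 95
V_5→V_6: (-25)(0) − (-5)(9) = 45
V_6→V_1: (-5)(-12) − (15)(0) = 60
Σ = 758
Area = |Σ|/2 = 379.

379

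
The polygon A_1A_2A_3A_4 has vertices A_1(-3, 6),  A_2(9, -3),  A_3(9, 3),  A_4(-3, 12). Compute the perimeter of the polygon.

42

|A_1A_2| = √((12)² + (-9)²) = √225 = 15
|A_2A_3| = √((0)² + (6)²) = √36 = 6
|A_3A_4| = √((-12)² + (9)²) = √225 = 15
|A_4A_1| = √((0)² + (-6)²) = √36 = 6
Perimeter = 15 + 6 + 15 + 6 = 42.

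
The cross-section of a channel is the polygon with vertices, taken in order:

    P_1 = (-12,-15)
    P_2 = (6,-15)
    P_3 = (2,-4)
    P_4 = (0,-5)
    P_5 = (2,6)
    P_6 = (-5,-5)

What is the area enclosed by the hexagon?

155.5

Apply the shoelace (surveyor's) formula: 2A = Σ (x_i·y_{i+1} − x_{i+1}·y_i), indices taken mod 6.
P_1→P_2: (-12)(-15) − (6)(-15) = 270
P_2→P_3: (6)(-4) − (2)(-15) = 6
P_3→P_4: (2)(-5) − (0)(-4) = -10
P_4→P_5: (0)(6) − (2)(-5) = 10
P_5→P_6: (2)(-5) − (-5)(6) = 20
P_6→P_1: (-5)(-15) − (-12)(-5) = 15
Σ = 311
Area = |Σ|/2 = 155.5.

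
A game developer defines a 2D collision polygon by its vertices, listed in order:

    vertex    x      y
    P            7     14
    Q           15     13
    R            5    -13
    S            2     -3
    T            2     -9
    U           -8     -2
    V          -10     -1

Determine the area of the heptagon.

300.5

Apply the shoelace formula: 2A = Σ (x_i·y_{i+1} − x_{i+1}·y_i), indices taken mod 7.
Σ = (-119) + (-260) + (11) + (-12) + (-76) + (-12) + (-133) = -601
Area = |Σ|/2 = 300.5.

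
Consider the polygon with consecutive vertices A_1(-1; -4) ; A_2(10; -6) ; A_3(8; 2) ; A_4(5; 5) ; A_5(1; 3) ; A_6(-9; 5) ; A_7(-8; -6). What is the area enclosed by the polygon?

Apply the shoelace (surveyor's) formula: 2A = Σ (x_i·y_{i+1} − x_{i+1}·y_i), indices taken mod 7.
Σ = (46) + (68) + (30) + (10) + (32) + (94) + (26) = 306
Area = |Σ|/2 = 153.

153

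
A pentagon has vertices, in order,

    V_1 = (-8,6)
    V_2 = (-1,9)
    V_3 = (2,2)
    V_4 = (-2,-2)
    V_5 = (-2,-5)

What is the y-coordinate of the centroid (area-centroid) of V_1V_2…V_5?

Apply the shoelace (surveyor's) formula. First the cross-terms c_i = x_i·y_{i+1} − x_{i+1}·y_i:
  -66, -20, 0, 6, -52  ⇒  2A = -132, A = -66.
Then Σ (y_i + y_{i+1})·c_i = -1304, so ȳ = -1304 / (6·(-66)) = 326/99.

326/99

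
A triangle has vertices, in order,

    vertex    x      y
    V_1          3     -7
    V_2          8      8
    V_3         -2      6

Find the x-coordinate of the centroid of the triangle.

Apply the shoelace formula. First the cross-terms c_i = x_i·y_{i+1} − x_{i+1}·y_i:
  80, 64, -4  ⇒  2A = 140, A = 70.
Then Σ (x_i + x_{i+1})·c_i = 1260, so x̄ = 1260 / (6·70) = 3.

3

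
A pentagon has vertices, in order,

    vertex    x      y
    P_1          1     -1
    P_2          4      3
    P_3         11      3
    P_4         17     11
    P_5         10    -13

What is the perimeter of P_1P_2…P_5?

|P_1P_2| = √((3)² + (4)²) = √25 = 5
|P_2P_3| = √((7)² + (0)²) = √49 = 7
|P_3P_4| = √((6)² + (8)²) = √100 = 10
|P_4P_5| = √((-7)² + (-24)²) = √625 = 25
|P_5P_1| = √((-9)² + (12)²) = √225 = 15
Perimeter = 5 + 7 + 10 + 25 + 15 = 62.

62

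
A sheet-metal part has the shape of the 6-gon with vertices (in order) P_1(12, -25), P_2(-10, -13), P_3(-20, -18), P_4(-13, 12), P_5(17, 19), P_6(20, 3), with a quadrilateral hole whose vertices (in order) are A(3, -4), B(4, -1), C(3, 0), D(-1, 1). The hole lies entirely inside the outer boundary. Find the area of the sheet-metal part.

1128

Outer boundary:
P_1→P_2: (12)(-13) − (-10)(-25) = -406
P_2→P_3: (-10)(-18) − (-20)(-13) = -80
P_3→P_4: (-20)(12) − (-13)(-18) = -474
P_4→P_5: (-13)(19) − (17)(12) = -451
P_5→P_6: (17)(3) − (20)(19) = -329
P_6→P_1: (20)(-25) − (12)(3) = -536
Σ = -2276
Area = |Σ|/2 = 1138.
Hole:
Apply Gauss's area formula: 2A = Σ (x_i·y_{i+1} − x_{i+1}·y_i), indices taken mod 4.
Cross-terms: 13, 3, 3, 1  ⇒  Σ = 20
Area = |Σ|/2 = 10.
Net area = 1138 − 10 = 1128.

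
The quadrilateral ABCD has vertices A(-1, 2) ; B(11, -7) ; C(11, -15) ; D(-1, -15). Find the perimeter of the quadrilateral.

52

|AB| = √((12)² + (-9)²) = √225 = 15
|BC| = √((0)² + (-8)²) = √64 = 8
|CD| = √((-12)² + (0)²) = √144 = 12
|DA| = √((0)² + (17)²) = √289 = 17
Perimeter = 15 + 8 + 12 + 17 = 52.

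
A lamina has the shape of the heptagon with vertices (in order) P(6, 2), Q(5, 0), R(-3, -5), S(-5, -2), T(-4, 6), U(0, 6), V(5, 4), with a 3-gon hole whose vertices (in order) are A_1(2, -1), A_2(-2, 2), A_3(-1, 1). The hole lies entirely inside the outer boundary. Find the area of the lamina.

Outer boundary:
Apply Gauss's area formula: 2A = Σ (x_i·y_{i+1} − x_{i+1}·y_i), indices taken mod 7.
Σ = (-10) + (-25) + (-19) + (-38) + (-24) + (-30) + (-14) = -160
Area = |Σ|/2 = 80.
Hole:
Apply the surveyor's formula: 2A = Σ (x_i·y_{i+1} − x_{i+1}·y_i), indices taken mod 3.
A_1→A_2: (2)(2) − (-2)(-1) = 2
A_2→A_3: (-2)(1) − (-1)(2) = 0
A_3→A_1: (-1)(-1) − (2)(1) = -1
Σ = 1
Area = |Σ|/2 = 0.5.
Net area = 80 − 0.5 = 79.5.

79.5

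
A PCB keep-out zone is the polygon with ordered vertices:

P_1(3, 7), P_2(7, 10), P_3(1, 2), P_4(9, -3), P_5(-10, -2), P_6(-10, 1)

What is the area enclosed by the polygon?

93.5

Σ = (-19) + (4) + (-21) + (-48) + (-30) + (-73) = -187
Area = |Σ|/2 = 93.5.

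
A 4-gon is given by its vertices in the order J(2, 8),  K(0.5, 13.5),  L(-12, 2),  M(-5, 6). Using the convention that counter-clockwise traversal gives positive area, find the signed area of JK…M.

Apply the shoelace (surveyor's) formula: 2A = Σ (x_i·y_{i+1} − x_{i+1}·y_i), indices taken mod 4.
Σ = (23) + (163) + (-62) + (-52) = 72
Signed area = Σ/2 = 36 (positive ⇒ counter-clockwise traversal).

36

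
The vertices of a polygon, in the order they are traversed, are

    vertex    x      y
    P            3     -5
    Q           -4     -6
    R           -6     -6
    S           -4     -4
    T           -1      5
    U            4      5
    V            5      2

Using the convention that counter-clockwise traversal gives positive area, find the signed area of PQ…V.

Apply Gauss's area formula: 2A = Σ (x_i·y_{i+1} − x_{i+1}·y_i), indices taken mod 7.
Σ = (-38) + (-12) + (0) + (-24) + (-25) + (-17) + (-31) = -147
Signed area = Σ/2 = -73.5 (negative ⇒ clockwise traversal).

-73.5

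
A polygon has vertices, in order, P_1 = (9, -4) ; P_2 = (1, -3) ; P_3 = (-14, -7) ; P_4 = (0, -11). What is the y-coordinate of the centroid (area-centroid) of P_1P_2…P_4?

Apply Gauss's area formula. First the cross-terms c_i = x_i·y_{i+1} − x_{i+1}·y_i:
  -23, -49, 154, 99  ⇒  2A = 181, A = 90.5.
Then Σ (y_i + y_{i+1})·c_i = -3606, so ȳ = -3606 / (6·90.5) = -1202/181.

-1202/181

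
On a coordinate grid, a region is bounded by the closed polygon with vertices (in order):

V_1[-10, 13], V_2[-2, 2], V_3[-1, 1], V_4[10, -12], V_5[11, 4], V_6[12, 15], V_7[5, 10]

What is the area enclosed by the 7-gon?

253.5

Σ = (6) + (0) + (2) + (172) + (117) + (45) + (165) = 507
Area = |Σ|/2 = 253.5.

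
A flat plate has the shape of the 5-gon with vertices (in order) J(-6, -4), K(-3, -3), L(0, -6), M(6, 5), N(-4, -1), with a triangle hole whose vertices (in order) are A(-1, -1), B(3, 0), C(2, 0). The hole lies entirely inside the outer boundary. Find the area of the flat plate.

Outer boundary:
Σ = (6) + (18) + (36) + (14) + (10) = 84
Area = |Σ|/2 = 42.
Hole:
Apply the shoelace formula: 2A = Σ (x_i·y_{i+1} − x_{i+1}·y_i), indices taken mod 3.
Cross-terms: 3, 0, -2  ⇒  Σ = 1
Area = |Σ|/2 = 0.5.
Net area = 42 − 0.5 = 41.5.

41.5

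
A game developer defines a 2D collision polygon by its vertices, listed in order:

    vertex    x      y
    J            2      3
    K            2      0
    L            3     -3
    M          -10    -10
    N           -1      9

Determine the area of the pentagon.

Cross-terms: -6, -6, -60, -100, -21  ⇒  Σ = -193
Area = |Σ|/2 = 96.5.

96.5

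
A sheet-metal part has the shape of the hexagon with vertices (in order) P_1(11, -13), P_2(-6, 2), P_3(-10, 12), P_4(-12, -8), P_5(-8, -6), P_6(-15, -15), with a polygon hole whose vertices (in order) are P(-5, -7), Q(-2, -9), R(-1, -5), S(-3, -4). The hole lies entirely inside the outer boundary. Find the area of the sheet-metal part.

Outer boundary:
Apply Gauss's area formula: 2A = Σ (x_i·y_{i+1} − x_{i+1}·y_i), indices taken mod 6.
P_1→P_2: (11)(2) − (-6)(-13) = -56
P_2→P_3: (-6)(12) − (-10)(2) = -52
P_3→P_4: (-10)(-8) − (-12)(12) = 224
P_4→P_5: (-12)(-6) − (-8)(-8) = 8
P_5→P_6: (-8)(-15) − (-15)(-6) = 30
P_6→P_1: (-15)(-13) − (11)(-15) = 360
Σ = 514
Area = |Σ|/2 = 257.
Hole:
Apply the shoelace (surveyor's) formula: 2A = Σ (x_i·y_{i+1} − x_{i+1}·y_i), indices taken mod 4.
Cross-terms: 31, 1, -11, 1  ⇒  Σ = 22
Area = |Σ|/2 = 11.
Net area = 257 − 11 = 246.

246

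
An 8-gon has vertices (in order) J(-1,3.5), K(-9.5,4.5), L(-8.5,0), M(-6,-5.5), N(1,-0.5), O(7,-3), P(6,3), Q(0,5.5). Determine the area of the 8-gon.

100.125

Apply the surveyor's formula: 2A = Σ (x_i·y_{i+1} − x_{i+1}·y_i), indices taken mod 8.
Σ = (28.75) + (38.25) + (46.75) + (8.5) + (0.5) + (39) + (33) + (5.5) = 200.25
Area = |Σ|/2 = 100.125.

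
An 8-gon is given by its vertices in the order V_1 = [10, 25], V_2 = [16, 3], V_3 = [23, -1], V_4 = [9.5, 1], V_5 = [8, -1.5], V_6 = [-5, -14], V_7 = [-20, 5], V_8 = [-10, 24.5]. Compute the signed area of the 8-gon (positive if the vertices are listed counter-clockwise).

-902.125

Σ = (-370) + (-85) + (32.5) + (-22.25) + (-119.5) + (-305) + (-440) + (-495) = -1804.25
Signed area = Σ/2 = -902.125 (negative ⇒ clockwise traversal).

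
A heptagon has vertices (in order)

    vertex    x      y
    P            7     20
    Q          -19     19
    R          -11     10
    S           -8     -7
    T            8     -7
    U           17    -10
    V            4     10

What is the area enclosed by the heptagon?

P→Q: (7)(19) − (-19)(20) = 513
Q→R: (-19)(10) − (-11)(19) = 19
R→S: (-11)(-7) − (-8)(10) = 157
S→T: (-8)(-7) − (8)(-7) = 112
T→U: (8)(-10) − (17)(-7) = 39
U→V: (17)(10) − (4)(-10) = 210
V→P: (4)(20) − (7)(10) = 10
Σ = 1060
Area = |Σ|/2 = 530.

530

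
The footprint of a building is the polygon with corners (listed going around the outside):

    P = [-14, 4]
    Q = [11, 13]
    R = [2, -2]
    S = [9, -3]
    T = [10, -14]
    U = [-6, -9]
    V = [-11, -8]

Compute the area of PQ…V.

369.5

Cross-terms: -226, -48, 12, -96, -174, -51, -156  ⇒  Σ = -739
Area = |Σ|/2 = 369.5.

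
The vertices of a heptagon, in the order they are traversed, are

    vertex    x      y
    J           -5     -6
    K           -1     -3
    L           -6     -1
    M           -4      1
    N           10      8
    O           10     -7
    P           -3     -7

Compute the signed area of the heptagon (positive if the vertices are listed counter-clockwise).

-159

Apply the surveyor's formula: 2A = Σ (x_i·y_{i+1} − x_{i+1}·y_i), indices taken mod 7.
J→K: (-5)(-3) − (-1)(-6) = 9
K→L: (-1)(-1) − (-6)(-3) = -17
L→M: (-6)(1) − (-4)(-1) = -10
M→N: (-4)(8) − (10)(1) = -42
N→O: (10)(-7) − (10)(8) = -150
O→P: (10)(-7) − (-3)(-7) = -91
P→J: (-3)(-6) − (-5)(-7) = -17
Σ = -318
Signed area = Σ/2 = -159 (negative ⇒ clockwise traversal).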